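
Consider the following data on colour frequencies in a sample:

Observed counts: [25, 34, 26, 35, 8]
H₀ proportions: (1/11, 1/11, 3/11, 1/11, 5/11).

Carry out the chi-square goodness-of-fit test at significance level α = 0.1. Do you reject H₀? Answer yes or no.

reject H₀: yes

n = 128; E_i = n·p_i = [11.64, 11.64, 34.91, 11.64, 58.18]
χ² = (25−11.64)²/11.64 + (34−11.64)²/11.64 + (26−34.91)²/34.91 + (35−11.64)²/11.64 + (8−58.18)²/58.18 = 150.7927
df = 4
p-value (upper-tail) = 0.00000
At α=0.1: p < α → reject H₀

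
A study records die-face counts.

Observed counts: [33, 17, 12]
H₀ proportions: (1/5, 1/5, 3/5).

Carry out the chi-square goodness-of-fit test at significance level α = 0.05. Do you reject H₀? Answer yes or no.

n = 62; E_i = n·p_i = [12.40, 12.40, 37.20]
χ² = (33−12.40)²/12.40 + (17−12.40)²/12.40 + (12−37.20)²/37.20 = 53.0000
df = 2
p-value (upper-tail) = 0.00000
At α=0.05: p < α → reject H₀

reject H₀: yes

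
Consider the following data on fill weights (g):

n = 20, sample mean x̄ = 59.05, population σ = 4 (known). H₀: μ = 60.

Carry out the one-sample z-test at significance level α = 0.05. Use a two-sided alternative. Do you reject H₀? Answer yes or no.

reject H₀: no

SE = σ/√n = 4/√20 = 0.8944
z = (x̄−μ₀)/SE = (59.05−60)/0.8944 = -1.0621
p-value (two-sided) = 0.28818
At α=0.05: p ≥ α → fail to reject H₀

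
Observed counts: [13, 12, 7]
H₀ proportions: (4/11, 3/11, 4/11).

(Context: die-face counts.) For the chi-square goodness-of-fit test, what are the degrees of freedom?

df = k − 1 = 3 − 1 = 2

degrees of freedom = 2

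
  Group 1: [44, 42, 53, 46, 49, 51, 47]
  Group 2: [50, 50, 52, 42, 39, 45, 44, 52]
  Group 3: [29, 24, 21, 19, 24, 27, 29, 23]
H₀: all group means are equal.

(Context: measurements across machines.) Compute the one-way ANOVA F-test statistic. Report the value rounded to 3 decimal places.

test statistic = 75.700

Group means [47.43, 46.75, 24.50], grand mean 39.217
SSB = Σnᵢ(x̄ᵢ−x̄)² = 2658.699; SSW = ΣΣ(x−x̄ᵢ)² = 351.214
MSB = 2658.699/2 = 1329.3494; MSW = 351.214/20 = 17.5607
F = MSB/MSW = 75.7002
df = (2, 20)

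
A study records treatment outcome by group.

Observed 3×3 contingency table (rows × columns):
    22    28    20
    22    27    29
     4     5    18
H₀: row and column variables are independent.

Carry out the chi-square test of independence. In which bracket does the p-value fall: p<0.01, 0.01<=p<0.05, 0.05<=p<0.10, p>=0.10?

p-value bracket: 0.01<=p<0.05

Row totals [70, 78, 27], col totals [48, 60, 67], n=175
χ² = (22−19.20)²/19.20 + (28−24.00)²/24.00 + (20−26.80)²/26.80 + (22−21.39)²/21.39 + (27−26.74)²/26.74 + (29−29.86)²/29.86 + (4−7.41)²/7.41 + (5−9.26)²/9.26 + (18−10.34)²/10.34 = 12.0493
df = 4
p-value (upper-tail) = 0.01699
→ bracket: 0.01<=p<0.05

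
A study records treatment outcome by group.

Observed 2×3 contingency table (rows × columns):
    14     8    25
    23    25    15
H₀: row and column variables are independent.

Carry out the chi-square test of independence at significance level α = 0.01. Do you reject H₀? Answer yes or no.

Row totals [47, 63], col totals [37, 33, 40], n=110
χ² = (14−15.81)²/15.81 + (8−14.10)²/14.10 + (25−17.09)²/17.09 + (23−21.19)²/21.19 + (25−18.90)²/18.90 + (15−22.91)²/22.91 = 11.3598
df = 2
p-value (upper-tail) = 0.00341
At α=0.01: p < α → reject H₀

reject H₀: yes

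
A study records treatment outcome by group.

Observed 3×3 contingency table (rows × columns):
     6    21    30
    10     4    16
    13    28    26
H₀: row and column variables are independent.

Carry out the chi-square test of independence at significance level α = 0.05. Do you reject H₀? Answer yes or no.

Row totals [57, 30, 67], col totals [29, 53, 72], n=154
χ² = (6−10.73)²/10.73 + (21−19.62)²/19.62 + (30−26.65)²/26.65 + (10−5.65)²/5.65 + (4−10.32)²/10.32 + (16−14.03)²/14.03 + (13−12.62)²/12.62 + (28−23.06)²/23.06 + (26−31.32)²/31.32 = 12.0849
df = 4
p-value (upper-tail) = 0.01673
At α=0.05: p < α → reject H₀

reject H₀: yes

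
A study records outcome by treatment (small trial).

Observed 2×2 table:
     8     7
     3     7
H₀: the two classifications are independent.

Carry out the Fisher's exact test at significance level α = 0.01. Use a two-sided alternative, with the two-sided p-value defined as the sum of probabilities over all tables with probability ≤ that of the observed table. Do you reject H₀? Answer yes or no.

Margins: r₁=15, r₂=10, c₁=11, c₂=14, n=25
p_obs = C(15,8)·C(10,3)/C(25,11); sum pmf over tables with pmf ≤ p_obs
p-value (two-sided) = 0.41387
At α=0.01: p ≥ α → fail to reject H₀

reject H₀: no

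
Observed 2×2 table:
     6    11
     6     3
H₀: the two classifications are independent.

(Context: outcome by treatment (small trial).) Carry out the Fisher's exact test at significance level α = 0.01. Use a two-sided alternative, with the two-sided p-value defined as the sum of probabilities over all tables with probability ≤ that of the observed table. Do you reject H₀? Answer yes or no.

reject H₀: no

Margins: r₁=17, r₂=9, c₁=12, c₂=14, n=26
p_obs = C(17,6)·C(9,6)/C(26,12); sum pmf over tables with pmf ≤ p_obs
p-value (two-sided) = 0.21767
At α=0.01: p ≥ α → fail to reject H₀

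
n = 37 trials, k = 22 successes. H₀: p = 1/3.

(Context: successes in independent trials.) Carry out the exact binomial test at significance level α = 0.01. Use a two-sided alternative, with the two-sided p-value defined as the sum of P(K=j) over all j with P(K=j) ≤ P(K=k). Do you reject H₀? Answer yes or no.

reject H₀: yes

Exact binomial: n=37, k=22, p₀=1/3=0.3333
P(X=j) = C(n,j)·p₀^j·(1−p₀)^(n−j); p = Σ P(X=j) over j with P(X=j) ≤ P(X=22)
p-value (two-sided) = 0.00134
At α=0.01: p < α → reject H₀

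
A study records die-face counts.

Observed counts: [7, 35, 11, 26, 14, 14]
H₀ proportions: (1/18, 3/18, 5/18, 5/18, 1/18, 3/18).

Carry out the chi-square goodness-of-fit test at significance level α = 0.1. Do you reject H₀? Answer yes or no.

reject H₀: yes

n = 107; E_i = n·p_i = [5.94, 17.83, 29.72, 29.72, 5.94, 17.83]
χ² = (7−5.94)²/5.94 + (35−17.83)²/17.83 + (11−29.72)²/29.72 + (26−29.72)²/29.72 + (14−5.94)²/5.94 + (14−17.83)²/17.83 = 40.7121
df = 5
p-value (upper-tail) = 0.00000
At α=0.1: p < α → reject H₀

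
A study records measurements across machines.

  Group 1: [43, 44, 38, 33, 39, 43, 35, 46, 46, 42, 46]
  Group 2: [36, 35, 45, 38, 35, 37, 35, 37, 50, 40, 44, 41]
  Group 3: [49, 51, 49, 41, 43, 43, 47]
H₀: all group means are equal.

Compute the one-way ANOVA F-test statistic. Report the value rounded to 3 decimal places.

Group means [41.36, 39.42, 46.14], grand mean 41.700
SSB = Σnᵢ(x̄ᵢ−x̄)² = 201.981; SSW = ΣΣ(x−x̄ᵢ)² = 542.319
MSB = 201.981/2 = 100.9904; MSW = 542.319/27 = 20.0859
F = MSB/MSW = 5.0279
df = (2, 27)

test statistic = 5.028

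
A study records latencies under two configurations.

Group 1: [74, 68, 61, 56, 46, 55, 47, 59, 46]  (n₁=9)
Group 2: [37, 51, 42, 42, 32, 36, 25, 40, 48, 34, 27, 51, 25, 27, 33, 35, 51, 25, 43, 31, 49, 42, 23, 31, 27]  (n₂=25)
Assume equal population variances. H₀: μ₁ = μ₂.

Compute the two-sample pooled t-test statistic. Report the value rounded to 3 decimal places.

x̄₁=56.889, s₁=9.854, n₁=9
x̄₂=36.280, s₂=9.163, n₂=25
s_p² = [8·9.854² + 24·9.163²]/32 = 87.2478
SE = √(s_p²·(1/9+1/25)) = 3.6310
t = (56.889−36.280)/3.6310 = 5.6758
df = 32

test statistic = 5.676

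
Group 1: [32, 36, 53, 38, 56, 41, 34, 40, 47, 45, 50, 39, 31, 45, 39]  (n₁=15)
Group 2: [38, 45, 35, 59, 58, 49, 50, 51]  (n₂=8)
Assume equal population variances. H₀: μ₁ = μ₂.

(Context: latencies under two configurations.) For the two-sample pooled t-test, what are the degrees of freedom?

df = n₁ + n₂ − 2 = 15 + 8 − 2 = 21

degrees of freedom = 21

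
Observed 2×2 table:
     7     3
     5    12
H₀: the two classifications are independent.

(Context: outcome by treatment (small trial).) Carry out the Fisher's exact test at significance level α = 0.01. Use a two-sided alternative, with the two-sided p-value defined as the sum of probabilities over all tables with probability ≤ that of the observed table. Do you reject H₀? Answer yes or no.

reject H₀: no

Margins: r₁=10, r₂=17, c₁=12, c₂=15, n=27
p_obs = C(10,7)·C(17,5)/C(27,12); sum pmf over tables with pmf ≤ p_obs
p-value (two-sided) = 0.05675
At α=0.01: p ≥ α → fail to reject H₀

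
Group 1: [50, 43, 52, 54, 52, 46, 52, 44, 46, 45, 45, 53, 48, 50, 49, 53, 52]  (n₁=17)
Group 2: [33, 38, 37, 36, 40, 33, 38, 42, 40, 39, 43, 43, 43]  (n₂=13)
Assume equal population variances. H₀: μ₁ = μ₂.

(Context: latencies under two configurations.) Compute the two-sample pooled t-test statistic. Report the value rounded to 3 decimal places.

x̄₁=49.059, s₁=3.596, n₁=17
x̄₂=38.846, s₂=3.484, n₂=13
s_p² = [16·3.596² + 12·3.484²]/28 = 12.5941
SE = √(s_p²·(1/17+1/13)) = 1.3075
t = (49.059−38.846)/1.3075 = 7.8107
df = 28

test statistic = 7.811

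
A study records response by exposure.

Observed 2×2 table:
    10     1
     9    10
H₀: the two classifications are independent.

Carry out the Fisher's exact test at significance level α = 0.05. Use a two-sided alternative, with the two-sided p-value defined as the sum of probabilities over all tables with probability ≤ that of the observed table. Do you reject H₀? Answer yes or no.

Margins: r₁=11, r₂=19, c₁=19, c₂=11, n=30
p_obs = C(11,10)·C(19,9)/C(30,19); sum pmf over tables with pmf ≤ p_obs
p-value (two-sided) = 0.02309
At α=0.05: p < α → reject H₀

reject H₀: yes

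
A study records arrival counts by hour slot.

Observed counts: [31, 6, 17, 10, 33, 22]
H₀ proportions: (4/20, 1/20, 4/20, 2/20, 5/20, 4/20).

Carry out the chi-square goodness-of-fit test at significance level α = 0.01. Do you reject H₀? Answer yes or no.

n = 119; E_i = n·p_i = [23.80, 5.95, 23.80, 11.90, 29.75, 23.80]
χ² = (31−23.80)²/23.80 + (6−5.95)²/5.95 + (17−23.80)²/23.80 + (10−11.90)²/11.90 + (33−29.75)²/29.75 + (22−23.80)²/23.80 = 4.9160
df = 5
p-value (upper-tail) = 0.42622
At α=0.01: p ≥ α → fail to reject H₀

reject H₀: no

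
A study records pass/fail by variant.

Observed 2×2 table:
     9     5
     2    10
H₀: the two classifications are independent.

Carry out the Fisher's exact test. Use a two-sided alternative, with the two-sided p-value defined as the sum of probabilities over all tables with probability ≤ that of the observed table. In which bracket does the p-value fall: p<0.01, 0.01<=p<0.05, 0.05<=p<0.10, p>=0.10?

Margins: r₁=14, r₂=12, c₁=11, c₂=15, n=26
p_obs = C(14,9)·C(12,2)/C(26,11); sum pmf over tables with pmf ≤ p_obs
p-value (two-sided) = 0.02142
→ bracket: 0.01<=p<0.05

p-value bracket: 0.01<=p<0.05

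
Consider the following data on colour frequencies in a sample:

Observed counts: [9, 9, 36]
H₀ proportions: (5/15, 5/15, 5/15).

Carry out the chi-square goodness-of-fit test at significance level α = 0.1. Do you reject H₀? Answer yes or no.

n = 54; E_i = n·p_i = [18.00, 18.00, 18.00]
χ² = (9−18.00)²/18.00 + (9−18.00)²/18.00 + (36−18.00)²/18.00 = 27.0000
df = 2
p-value (upper-tail) = 0.00000
At α=0.1: p < α → reject H₀

reject H₀: yes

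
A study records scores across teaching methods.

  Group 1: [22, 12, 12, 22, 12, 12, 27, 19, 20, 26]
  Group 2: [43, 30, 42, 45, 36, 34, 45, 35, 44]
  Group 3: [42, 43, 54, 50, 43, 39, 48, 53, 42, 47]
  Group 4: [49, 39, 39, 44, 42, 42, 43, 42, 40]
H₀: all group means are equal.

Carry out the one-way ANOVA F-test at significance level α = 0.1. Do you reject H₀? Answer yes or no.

Group means [18.40, 39.33, 46.10, 42.22], grand mean 36.289
SSB = Σnᵢ(x̄ᵢ−x̄)² = 4562.960; SSW = ΣΣ(x−x̄ᵢ)² = 884.856
MSB = 4562.960/3 = 1520.9867; MSW = 884.856/34 = 26.0252
F = MSB/MSW = 58.4429
df = (3, 34)
p-value (upper-tail) = 0.00000
At α=0.1: p < α → reject H₀

reject H₀: yes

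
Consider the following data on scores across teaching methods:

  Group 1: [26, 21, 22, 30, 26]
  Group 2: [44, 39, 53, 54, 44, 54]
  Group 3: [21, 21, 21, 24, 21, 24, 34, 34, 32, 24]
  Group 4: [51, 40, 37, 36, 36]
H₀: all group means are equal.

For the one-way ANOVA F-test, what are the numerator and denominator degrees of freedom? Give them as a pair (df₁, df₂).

k = 4 groups, N = 26 total
df = (k−1, N−k) = (4−1, 26−4) = (3, 22)

degrees of freedom = [3, 22]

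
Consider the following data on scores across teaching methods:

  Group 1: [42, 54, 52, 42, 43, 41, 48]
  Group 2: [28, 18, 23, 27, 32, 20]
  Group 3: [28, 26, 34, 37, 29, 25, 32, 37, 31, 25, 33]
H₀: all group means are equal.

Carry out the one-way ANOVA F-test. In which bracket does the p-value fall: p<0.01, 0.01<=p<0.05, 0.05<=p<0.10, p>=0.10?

p-value bracket: p<0.01

Group means [46.00, 24.67, 30.64], grand mean 33.625
SSB = Σnᵢ(x̄ᵢ−x̄)² = 1651.746; SSW = ΣΣ(x−x̄ᵢ)² = 503.879
MSB = 1651.746/2 = 825.8731; MSW = 503.879/21 = 23.9942
F = MSB/MSW = 34.4197
df = (2, 21)
p-value (upper-tail) = 0.00000
→ bracket: p<0.01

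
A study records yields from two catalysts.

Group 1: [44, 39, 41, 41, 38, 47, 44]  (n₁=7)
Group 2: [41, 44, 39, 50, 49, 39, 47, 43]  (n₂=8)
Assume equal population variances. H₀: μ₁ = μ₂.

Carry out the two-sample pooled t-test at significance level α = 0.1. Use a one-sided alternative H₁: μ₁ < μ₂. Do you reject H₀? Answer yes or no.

x̄₁=42.000, s₁=3.162, n₁=7
x̄₂=44.000, s₂=4.309, n₂=8
s_p² = [6·3.162² + 7·4.309²]/13 = 14.6154
SE = √(s_p²·(1/7+1/8)) = 1.9786
t = (42.000−44.000)/1.9786 = -1.0108
df = 13
p-value (one-sided, H₁ less) = 0.16527
At α=0.1: p ≥ α → fail to reject H₀

reject H₀: no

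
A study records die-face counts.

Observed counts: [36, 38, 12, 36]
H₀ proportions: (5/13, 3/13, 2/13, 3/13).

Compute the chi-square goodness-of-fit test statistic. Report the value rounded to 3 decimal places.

n = 122; E_i = n·p_i = [46.92, 28.15, 18.77, 28.15]
χ² = (36−46.92)²/46.92 + (38−28.15)²/28.15 + (12−18.77)²/18.77 + (36−28.15)²/28.15 = 10.6142
df = 3

test statistic = 10.614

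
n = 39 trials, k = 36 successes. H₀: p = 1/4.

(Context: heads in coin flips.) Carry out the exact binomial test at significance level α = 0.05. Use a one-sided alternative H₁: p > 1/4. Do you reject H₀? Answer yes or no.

reject H₀: yes

Exact binomial: n=39, k=36, p₀=1/4=0.2500
P(X≥36) from Σ C(n,i)·p₀^i·(1−p₀)^(n−i)
p-value (one-sided, H₁ greater) = 0.00000
At α=0.05: p < α → reject H₀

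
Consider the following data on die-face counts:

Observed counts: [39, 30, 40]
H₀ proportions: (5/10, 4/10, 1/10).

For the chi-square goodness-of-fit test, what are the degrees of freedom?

degrees of freedom = 2

df = k − 1 = 3 − 1 = 2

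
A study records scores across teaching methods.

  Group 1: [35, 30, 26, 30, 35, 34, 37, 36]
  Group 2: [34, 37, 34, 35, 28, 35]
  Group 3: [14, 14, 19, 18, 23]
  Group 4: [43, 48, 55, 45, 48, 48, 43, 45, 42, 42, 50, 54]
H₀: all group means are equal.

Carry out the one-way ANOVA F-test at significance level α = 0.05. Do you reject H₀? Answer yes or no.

reject H₀: yes

Group means [32.88, 33.83, 17.60, 46.92], grand mean 36.032
SSB = Σnᵢ(x̄ᵢ−x̄)² = 3229.143; SSW = ΣΣ(x−x̄ᵢ)² = 419.825
MSB = 3229.143/3 = 1076.3809; MSW = 419.825/27 = 15.5491
F = MSB/MSW = 69.2248
df = (3, 27)
p-value (upper-tail) = 0.00000
At α=0.05: p < α → reject H₀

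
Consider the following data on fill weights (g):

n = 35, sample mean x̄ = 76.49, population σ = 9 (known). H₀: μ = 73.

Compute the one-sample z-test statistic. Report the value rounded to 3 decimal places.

SE = σ/√n = 9/√35 = 1.5213
z = (x̄−μ₀)/SE = (76.49−73)/1.5213 = 2.2941

test statistic = 2.294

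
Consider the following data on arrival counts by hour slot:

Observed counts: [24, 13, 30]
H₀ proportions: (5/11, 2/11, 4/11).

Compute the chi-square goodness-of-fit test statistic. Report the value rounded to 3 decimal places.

n = 67; E_i = n·p_i = [30.45, 12.18, 24.36]
χ² = (24−30.45)²/30.45 + (13−12.18)²/12.18 + (30−24.36)²/24.36 = 2.7269
df = 2

test statistic = 2.727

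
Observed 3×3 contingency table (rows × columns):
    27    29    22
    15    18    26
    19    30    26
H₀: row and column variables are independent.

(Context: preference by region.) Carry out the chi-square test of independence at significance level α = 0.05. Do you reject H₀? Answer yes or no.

reject H₀: no

Row totals [78, 59, 75], col totals [61, 77, 74], n=212
χ² = (27−22.44)²/22.44 + (29−28.33)²/28.33 + (22−27.23)²/27.23 + (15−16.98)²/16.98 + (18−21.43)²/21.43 + (26−20.59)²/20.59 + (19−21.58)²/21.58 + (30−27.24)²/27.24 + (26−26.18)²/26.18 = 4.7312
df = 4
p-value (upper-tail) = 0.31600
At α=0.05: p ≥ α → fail to reject H₀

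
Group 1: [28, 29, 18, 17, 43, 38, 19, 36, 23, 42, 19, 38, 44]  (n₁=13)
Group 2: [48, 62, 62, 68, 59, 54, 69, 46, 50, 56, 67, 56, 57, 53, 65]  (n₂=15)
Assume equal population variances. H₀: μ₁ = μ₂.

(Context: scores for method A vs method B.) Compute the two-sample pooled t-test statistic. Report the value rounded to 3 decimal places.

x̄₁=30.308, s₁=10.331, n₁=13
x̄₂=58.133, s₂=7.279, n₂=15
s_p² = [12·10.331² + 14·7.279²]/26 = 77.7886
SE = √(s_p²·(1/13+1/15)) = 3.3421
t = (30.308−58.133)/3.3421 = -8.3258
df = 26

test statistic = -8.326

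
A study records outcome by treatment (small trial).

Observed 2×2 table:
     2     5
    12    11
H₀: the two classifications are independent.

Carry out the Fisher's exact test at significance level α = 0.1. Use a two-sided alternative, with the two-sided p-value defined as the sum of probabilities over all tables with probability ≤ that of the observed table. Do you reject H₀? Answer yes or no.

Margins: r₁=7, r₂=23, c₁=14, c₂=16, n=30
p_obs = C(7,2)·C(23,12)/C(30,14); sum pmf over tables with pmf ≤ p_obs
p-value (two-sided) = 0.39923
At α=0.1: p ≥ α → fail to reject H₀

reject H₀: no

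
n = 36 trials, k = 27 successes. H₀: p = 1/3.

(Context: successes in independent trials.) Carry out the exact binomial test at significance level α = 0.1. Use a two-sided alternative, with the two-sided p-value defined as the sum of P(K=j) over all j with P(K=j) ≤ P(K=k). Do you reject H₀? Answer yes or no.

Exact binomial: n=36, k=27, p₀=1/3=0.3333
P(X=j) = C(n,j)·p₀^j·(1−p₀)^(n−j); p = Σ P(X=j) over j with P(X=j) ≤ P(X=27)
p-value (two-sided) = 0.00000
At α=0.1: p < α → reject H₀

reject H₀: yes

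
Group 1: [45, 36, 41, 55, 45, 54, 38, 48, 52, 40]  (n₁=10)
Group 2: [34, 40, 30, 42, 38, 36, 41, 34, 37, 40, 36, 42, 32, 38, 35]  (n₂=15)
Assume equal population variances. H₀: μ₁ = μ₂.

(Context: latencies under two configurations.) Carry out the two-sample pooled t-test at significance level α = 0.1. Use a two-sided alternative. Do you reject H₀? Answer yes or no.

x̄₁=45.400, s₁=6.736, n₁=10
x̄₂=37.000, s₂=3.625, n₂=15
s_p² = [9·6.736² + 14·3.625²]/23 = 25.7565
SE = √(s_p²·(1/10+1/15)) = 2.0719
t = (45.400−37.000)/2.0719 = 4.0543
df = 23
p-value (two-sided) = 0.00049
At α=0.1: p < α → reject H₀

reject H₀: yes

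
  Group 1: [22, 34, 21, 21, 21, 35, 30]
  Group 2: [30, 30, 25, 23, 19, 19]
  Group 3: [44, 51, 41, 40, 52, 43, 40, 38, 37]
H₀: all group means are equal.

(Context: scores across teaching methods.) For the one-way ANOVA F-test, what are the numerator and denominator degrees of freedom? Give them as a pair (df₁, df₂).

k = 3 groups, N = 22 total
df = (k−1, N−k) = (3−1, 22−3) = (2, 19)

degrees of freedom = [2, 19]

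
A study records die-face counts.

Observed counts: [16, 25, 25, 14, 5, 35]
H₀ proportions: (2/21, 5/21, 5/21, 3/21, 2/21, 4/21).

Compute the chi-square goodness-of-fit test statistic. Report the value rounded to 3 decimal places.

test statistic = 13.365

n = 120; E_i = n·p_i = [11.43, 28.57, 28.57, 17.14, 11.43, 22.86]
χ² = (16−11.43)²/11.43 + (25−28.57)²/28.57 + (25−28.57)²/28.57 + (14−17.14)²/17.14 + (5−11.43)²/11.43 + (35−22.86)²/22.86 = 13.3646
df = 5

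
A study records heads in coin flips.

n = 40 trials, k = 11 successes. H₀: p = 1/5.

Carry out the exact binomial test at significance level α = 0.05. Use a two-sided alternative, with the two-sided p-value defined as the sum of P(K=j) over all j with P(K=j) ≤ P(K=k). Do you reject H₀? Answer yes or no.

Exact binomial: n=40, k=11, p₀=1/5=0.2000
P(X=j) = C(n,j)·p₀^j·(1−p₀)^(n−j); p = Σ P(X=j) over j with P(X=j) ≤ P(X=11)
p-value (two-sided) = 0.23668
At α=0.05: p ≥ α → fail to reject H₀

reject H₀: no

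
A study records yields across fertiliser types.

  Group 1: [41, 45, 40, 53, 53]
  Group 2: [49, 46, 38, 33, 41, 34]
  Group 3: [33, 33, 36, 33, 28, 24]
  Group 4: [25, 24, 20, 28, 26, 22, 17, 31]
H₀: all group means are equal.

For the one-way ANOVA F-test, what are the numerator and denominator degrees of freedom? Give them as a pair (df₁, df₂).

degrees of freedom = [3, 21]

k = 4 groups, N = 25 total
df = (k−1, N−k) = (4−1, 25−4) = (3, 21)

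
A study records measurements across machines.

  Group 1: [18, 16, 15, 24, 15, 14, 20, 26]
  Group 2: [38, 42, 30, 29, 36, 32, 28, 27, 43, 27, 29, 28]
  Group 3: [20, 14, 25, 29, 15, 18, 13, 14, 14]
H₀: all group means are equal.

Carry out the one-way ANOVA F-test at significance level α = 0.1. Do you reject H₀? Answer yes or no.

reject H₀: yes

Group means [18.50, 32.42, 18.00], grand mean 24.103
SSB = Σnᵢ(x̄ᵢ−x̄)² = 1415.773; SSW = ΣΣ(x−x̄ᵢ)² = 770.917
MSB = 1415.773/2 = 707.8865; MSW = 770.917/26 = 29.6506
F = MSB/MSW = 23.8742
df = (2, 26)
p-value (upper-tail) = 0.00000
At α=0.1: p < α → reject H₀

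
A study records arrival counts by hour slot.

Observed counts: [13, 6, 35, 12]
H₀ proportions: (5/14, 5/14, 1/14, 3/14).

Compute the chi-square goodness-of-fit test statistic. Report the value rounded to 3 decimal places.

test statistic = 212.727

n = 66; E_i = n·p_i = [23.57, 23.57, 4.71, 14.14]
χ² = (13−23.57)²/23.57 + (6−23.57)²/23.57 + (35−4.71)²/4.71 + (12−14.14)²/14.14 = 212.7273
df = 3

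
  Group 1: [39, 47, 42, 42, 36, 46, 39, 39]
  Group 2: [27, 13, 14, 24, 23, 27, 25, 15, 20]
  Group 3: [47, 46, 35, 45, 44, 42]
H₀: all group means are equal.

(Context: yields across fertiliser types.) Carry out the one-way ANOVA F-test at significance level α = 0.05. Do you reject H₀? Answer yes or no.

Group means [41.25, 20.89, 43.17], grand mean 33.783
SSB = Σnᵢ(x̄ᵢ−x̄)² = 2470.691; SSW = ΣΣ(x−x̄ᵢ)² = 445.222
MSB = 2470.691/2 = 1235.3454; MSW = 445.222/20 = 22.2611
F = MSB/MSW = 55.4934
df = (2, 20)
p-value (upper-tail) = 0.00000
At α=0.05: p < α → reject H₀

reject H₀: yes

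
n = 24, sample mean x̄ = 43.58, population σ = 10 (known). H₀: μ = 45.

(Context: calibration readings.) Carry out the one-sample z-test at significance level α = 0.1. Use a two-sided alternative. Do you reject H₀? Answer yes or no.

SE = σ/√n = 10/√24 = 2.0412
z = (x̄−μ₀)/SE = (43.58−45)/2.0412 = -0.6957
p-value (two-sided) = 0.48664
At α=0.1: p ≥ α → fail to reject H₀

reject H₀: no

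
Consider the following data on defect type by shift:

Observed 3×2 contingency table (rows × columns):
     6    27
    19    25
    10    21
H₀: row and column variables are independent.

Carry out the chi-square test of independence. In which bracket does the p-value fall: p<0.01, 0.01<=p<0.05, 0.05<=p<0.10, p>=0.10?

Row totals [33, 44, 31], col totals [35, 73], n=108
χ² = (6−10.69)²/10.69 + (27−22.31)²/22.31 + (19−14.26)²/14.26 + (25−29.74)²/29.74 + (10−10.05)²/10.05 + (21−20.95)²/20.95 = 5.3808
df = 2
p-value (upper-tail) = 0.06785
→ bracket: 0.05<=p<0.10

p-value bracket: 0.05<=p<0.10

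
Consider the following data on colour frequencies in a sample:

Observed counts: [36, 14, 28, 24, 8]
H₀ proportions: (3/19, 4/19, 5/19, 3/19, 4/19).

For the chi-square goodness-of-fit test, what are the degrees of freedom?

df = k − 1 = 5 − 1 = 4

degrees of freedom = 4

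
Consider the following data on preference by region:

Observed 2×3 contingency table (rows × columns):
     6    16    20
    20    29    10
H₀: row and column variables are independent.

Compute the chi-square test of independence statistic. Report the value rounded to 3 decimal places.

Row totals [42, 59], col totals [26, 45, 30], n=101
χ² = (6−10.81)²/10.81 + (16−18.71)²/18.71 + (20−12.48)²/12.48 + (20−15.19)²/15.19 + (29−26.29)²/26.29 + (10−17.52)²/17.52 = 12.1090
df = 2

test statistic = 12.109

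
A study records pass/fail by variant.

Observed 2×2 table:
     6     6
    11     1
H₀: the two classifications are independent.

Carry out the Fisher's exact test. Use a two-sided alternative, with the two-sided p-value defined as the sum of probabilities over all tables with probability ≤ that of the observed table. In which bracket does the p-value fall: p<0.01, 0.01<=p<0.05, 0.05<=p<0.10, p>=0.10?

Margins: r₁=12, r₂=12, c₁=17, c₂=7, n=24
p_obs = C(12,6)·C(12,11)/C(24,17); sum pmf over tables with pmf ≤ p_obs
p-value (two-sided) = 0.06865
→ bracket: 0.05<=p<0.10

p-value bracket: 0.05<=p<0.10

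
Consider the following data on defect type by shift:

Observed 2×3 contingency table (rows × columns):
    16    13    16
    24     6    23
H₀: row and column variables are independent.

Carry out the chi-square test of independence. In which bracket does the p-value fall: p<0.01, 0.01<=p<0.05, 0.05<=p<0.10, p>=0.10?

p-value bracket: 0.05<=p<0.10

Row totals [45, 53], col totals [40, 19, 39], n=98
χ² = (16−18.37)²/18.37 + (13−8.72)²/8.72 + (16−17.91)²/17.91 + (24−21.63)²/21.63 + (6−10.28)²/10.28 + (23−21.09)²/21.09 = 4.8144
df = 2
p-value (upper-tail) = 0.09007
→ bracket: 0.05<=p<0.10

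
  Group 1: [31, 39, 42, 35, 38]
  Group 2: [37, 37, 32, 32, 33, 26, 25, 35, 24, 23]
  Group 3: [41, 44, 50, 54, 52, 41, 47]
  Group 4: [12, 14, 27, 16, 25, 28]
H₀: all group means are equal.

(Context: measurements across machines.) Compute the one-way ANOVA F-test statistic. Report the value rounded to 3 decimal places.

test statistic = 26.319

Group means [37.00, 30.40, 47.00, 20.33], grand mean 33.571
SSB = Σnᵢ(x̄ᵢ−x̄)² = 2473.124; SSW = ΣΣ(x−x̄ᵢ)² = 751.733
MSB = 2473.124/3 = 824.3746; MSW = 751.733/24 = 31.3222
F = MSB/MSW = 26.3192
df = (3, 24)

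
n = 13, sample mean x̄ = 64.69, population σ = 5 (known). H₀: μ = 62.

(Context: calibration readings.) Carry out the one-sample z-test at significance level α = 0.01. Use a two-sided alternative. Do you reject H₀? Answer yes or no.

SE = σ/√n = 5/√13 = 1.3868
z = (x̄−μ₀)/SE = (64.69−62)/1.3868 = 1.9398
p-value (two-sided) = 0.05241
At α=0.01: p ≥ α → fail to reject H₀

reject H₀: no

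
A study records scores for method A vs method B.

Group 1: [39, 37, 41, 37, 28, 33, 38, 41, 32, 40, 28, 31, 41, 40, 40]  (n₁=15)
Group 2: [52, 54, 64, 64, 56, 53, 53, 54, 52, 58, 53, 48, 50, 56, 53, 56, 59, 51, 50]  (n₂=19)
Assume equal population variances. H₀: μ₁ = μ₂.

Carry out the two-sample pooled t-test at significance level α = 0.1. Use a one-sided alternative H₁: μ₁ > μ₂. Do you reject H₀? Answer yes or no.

reject H₀: no

x̄₁=36.400, s₁=4.733, n₁=15
x̄₂=54.526, s₂=4.325, n₂=19
s_p² = [14·4.733² + 18·4.325²]/32 = 20.3230
SE = √(s_p²·(1/15+1/19)) = 1.5571
t = (36.400−54.526)/1.5571 = -11.6412
df = 32
p-value (one-sided, H₁ greater) = 1.00000
At α=0.1: p ≥ α → fail to reject H₀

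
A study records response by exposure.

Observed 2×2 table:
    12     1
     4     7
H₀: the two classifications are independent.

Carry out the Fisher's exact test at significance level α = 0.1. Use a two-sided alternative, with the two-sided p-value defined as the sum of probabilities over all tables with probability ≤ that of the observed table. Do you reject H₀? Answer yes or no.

reject H₀: yes

Margins: r₁=13, r₂=11, c₁=16, c₂=8, n=24
p_obs = C(13,12)·C(11,4)/C(24,16); sum pmf over tables with pmf ≤ p_obs
p-value (two-sided) = 0.00781
At α=0.1: p < α → reject H₀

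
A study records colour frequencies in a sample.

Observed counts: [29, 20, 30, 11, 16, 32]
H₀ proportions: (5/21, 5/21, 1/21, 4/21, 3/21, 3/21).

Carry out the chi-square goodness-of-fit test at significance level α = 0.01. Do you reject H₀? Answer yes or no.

reject H₀: yes

n = 138; E_i = n·p_i = [32.86, 32.86, 6.57, 26.29, 19.71, 19.71]
χ² = (29−32.86)²/32.86 + (20−32.86)²/32.86 + (30−6.57)²/6.57 + (11−26.29)²/26.29 + (16−19.71)²/19.71 + (32−19.71)²/19.71 = 106.2569
df = 5
p-value (upper-tail) = 0.00000
At α=0.01: p < α → reject H₀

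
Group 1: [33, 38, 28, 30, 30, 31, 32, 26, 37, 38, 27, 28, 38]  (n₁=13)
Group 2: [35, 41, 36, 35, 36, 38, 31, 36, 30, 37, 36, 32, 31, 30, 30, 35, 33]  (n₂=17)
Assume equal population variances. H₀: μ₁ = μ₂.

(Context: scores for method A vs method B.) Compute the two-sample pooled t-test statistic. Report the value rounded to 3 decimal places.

test statistic = -1.607

x̄₁=32.000, s₁=4.435, n₁=13
x̄₂=34.235, s₂=3.192, n₂=17
s_p² = [12·4.435² + 16·3.192²]/28 = 14.2521
SE = √(s_p²·(1/13+1/17)) = 1.3909
t = (32.000−34.235)/1.3909 = -1.6071
df = 28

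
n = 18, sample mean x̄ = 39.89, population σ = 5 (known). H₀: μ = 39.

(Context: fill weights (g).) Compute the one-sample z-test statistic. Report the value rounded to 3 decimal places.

test statistic = 0.755

SE = σ/√n = 5/√18 = 1.1785
z = (x̄−μ₀)/SE = (39.89−39)/1.1785 = 0.7552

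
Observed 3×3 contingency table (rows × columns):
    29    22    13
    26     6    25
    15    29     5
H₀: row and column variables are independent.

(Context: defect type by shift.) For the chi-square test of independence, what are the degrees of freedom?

df = (r−1)(c−1) = (3−1)·(3−1) = 4

degrees of freedom = 4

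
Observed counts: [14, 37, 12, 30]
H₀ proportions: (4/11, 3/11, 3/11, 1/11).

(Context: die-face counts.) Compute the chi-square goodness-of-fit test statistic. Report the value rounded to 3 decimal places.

n = 93; E_i = n·p_i = [33.82, 25.36, 25.36, 8.45]
χ² = (14−33.82)²/33.82 + (37−25.36)²/25.36 + (12−25.36)²/25.36 + (30−8.45)²/8.45 = 78.8996
df = 3

test statistic = 78.900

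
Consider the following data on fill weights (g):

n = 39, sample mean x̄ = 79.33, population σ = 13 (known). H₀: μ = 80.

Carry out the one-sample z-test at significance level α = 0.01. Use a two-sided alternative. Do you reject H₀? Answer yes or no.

SE = σ/√n = 13/√39 = 2.0817
z = (x̄−μ₀)/SE = (79.33−80)/2.0817 = -0.3219
p-value (two-sided) = 0.74756
At α=0.01: p ≥ α → fail to reject H₀

reject H₀: no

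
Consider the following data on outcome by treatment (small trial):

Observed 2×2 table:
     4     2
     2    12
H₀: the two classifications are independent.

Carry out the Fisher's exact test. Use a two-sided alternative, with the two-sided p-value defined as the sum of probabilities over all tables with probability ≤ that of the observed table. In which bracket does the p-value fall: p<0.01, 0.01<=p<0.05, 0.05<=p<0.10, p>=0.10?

Margins: r₁=6, r₂=14, c₁=6, c₂=14, n=20
p_obs = C(6,4)·C(14,2)/C(20,6); sum pmf over tables with pmf ≤ p_obs
p-value (two-sided) = 0.03741
→ bracket: 0.01<=p<0.05

p-value bracket: 0.01<=p<0.05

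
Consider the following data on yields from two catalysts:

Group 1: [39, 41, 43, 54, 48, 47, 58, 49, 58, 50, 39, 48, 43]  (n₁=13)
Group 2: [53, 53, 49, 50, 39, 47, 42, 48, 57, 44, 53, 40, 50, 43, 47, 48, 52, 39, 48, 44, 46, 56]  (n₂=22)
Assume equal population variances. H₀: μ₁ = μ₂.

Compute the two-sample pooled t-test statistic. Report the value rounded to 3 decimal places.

test statistic = -0.088

x̄₁=47.462, s₁=6.450, n₁=13
x̄₂=47.636, s₂=5.197, n₂=22
s_p² = [12·6.450² + 21·5.197²]/33 = 32.3128
SE = √(s_p²·(1/13+1/22)) = 1.9886
t = (47.462−47.636)/1.9886 = -0.0879
df = 33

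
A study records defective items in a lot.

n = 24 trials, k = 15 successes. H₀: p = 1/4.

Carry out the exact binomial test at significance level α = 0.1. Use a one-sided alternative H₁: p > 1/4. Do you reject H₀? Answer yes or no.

reject H₀: yes

Exact binomial: n=24, k=15, p₀=1/4=0.2500
P(X≥15) from Σ C(n,i)·p₀^i·(1−p₀)^(n−i)
p-value (one-sided, H₁ greater) = 0.00011
At α=0.1: p < α → reject H₀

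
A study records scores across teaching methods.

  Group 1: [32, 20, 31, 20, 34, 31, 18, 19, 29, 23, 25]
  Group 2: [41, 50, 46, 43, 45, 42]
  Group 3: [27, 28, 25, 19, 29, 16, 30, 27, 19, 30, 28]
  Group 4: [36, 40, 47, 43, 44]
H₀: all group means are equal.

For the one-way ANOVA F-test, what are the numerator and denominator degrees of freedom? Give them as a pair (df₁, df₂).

k = 4 groups, N = 33 total
df = (k−1, N−k) = (4−1, 33−4) = (3, 29)

degrees of freedom = [3, 29]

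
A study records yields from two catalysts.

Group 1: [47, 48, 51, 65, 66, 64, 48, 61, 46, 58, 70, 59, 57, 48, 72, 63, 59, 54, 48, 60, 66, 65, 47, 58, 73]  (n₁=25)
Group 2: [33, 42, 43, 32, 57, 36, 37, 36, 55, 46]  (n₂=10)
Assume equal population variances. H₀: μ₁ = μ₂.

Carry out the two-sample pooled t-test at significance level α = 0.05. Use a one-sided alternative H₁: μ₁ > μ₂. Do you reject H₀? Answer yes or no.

x̄₁=58.120, s₁=8.462, n₁=25
x̄₂=41.700, s₂=8.744, n₂=10
s_p² = [24·8.462² + 9·8.744²]/33 = 72.9315
SE = √(s_p²·(1/25+1/10)) = 3.1954
t = (58.120−41.700)/3.1954 = 5.1387
df = 33
p-value (one-sided, H₁ greater) = 0.00001
At α=0.05: p < α → reject H₀

reject H₀: yes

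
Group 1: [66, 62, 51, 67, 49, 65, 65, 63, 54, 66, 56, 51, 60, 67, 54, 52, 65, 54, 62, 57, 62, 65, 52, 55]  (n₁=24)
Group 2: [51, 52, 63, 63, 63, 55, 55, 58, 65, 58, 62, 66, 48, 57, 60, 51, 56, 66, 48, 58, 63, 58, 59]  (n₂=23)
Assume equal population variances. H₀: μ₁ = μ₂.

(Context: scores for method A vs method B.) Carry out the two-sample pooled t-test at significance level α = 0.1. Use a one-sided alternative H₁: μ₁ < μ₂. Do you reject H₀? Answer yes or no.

x̄₁=59.167, s₁=6.055, n₁=24
x̄₂=58.043, s₂=5.456, n₂=23
s_p² = [23·6.055² + 22·5.456²]/45 = 33.2953
SE = √(s_p²·(1/24+1/23)) = 1.6837
t = (59.167−58.043)/1.6837 = 0.6671
df = 45
p-value (one-sided, H₁ less) = 0.74594
At α=0.1: p ≥ α → fail to reject H₀

reject H₀: no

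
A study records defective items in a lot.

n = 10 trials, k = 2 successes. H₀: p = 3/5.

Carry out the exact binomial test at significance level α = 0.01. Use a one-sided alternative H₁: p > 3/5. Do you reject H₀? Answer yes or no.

Exact binomial: n=10, k=2, p₀=3/5=0.6000
P(X≥2) from Σ C(n,i)·p₀^i·(1−p₀)^(n−i)
p-value (one-sided, H₁ greater) = 0.99832
At α=0.01: p ≥ α → fail to reject H₀

reject H₀: no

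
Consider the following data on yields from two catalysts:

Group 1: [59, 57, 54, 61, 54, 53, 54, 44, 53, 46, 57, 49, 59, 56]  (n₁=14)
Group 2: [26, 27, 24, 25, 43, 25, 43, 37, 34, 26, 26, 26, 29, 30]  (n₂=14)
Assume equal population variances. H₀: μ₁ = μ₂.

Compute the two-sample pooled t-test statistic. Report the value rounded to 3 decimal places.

test statistic = 10.914

x̄₁=54.000, s₁=4.899, n₁=14
x̄₂=30.071, s₂=6.580, n₂=14
s_p² = [13·4.899² + 13·6.580²]/26 = 33.6511
SE = √(s_p²·(1/14+1/14)) = 2.1926
t = (54.000−30.071)/2.1926 = 10.9136
df = 26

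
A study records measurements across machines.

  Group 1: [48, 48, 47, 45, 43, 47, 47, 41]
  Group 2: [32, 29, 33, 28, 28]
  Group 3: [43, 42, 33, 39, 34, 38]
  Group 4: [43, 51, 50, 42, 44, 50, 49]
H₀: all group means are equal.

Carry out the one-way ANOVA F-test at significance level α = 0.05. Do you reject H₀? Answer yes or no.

reject H₀: yes

Group means [45.75, 30.00, 38.17, 47.00], grand mean 41.308
SSB = Σnᵢ(x̄ᵢ−x̄)² = 1083.205; SSW = ΣΣ(x−x̄ᵢ)² = 238.333
MSB = 1083.205/3 = 361.0684; MSW = 238.333/22 = 10.8333
F = MSB/MSW = 33.3294
df = (3, 22)
p-value (upper-tail) = 0.00000
At α=0.05: p < α → reject H₀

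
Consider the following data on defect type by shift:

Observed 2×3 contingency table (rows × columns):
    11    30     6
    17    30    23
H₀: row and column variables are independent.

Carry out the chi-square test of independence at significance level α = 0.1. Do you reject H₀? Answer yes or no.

reject H₀: yes

Row totals [47, 70], col totals [28, 60, 29], n=117
χ² = (11−11.25)²/11.25 + (30−24.10)²/24.10 + (6−11.65)²/11.65 + (17−16.75)²/16.75 + (30−35.90)²/35.90 + (23−17.35)²/17.35 = 7.0004
df = 2
p-value (upper-tail) = 0.03019
At α=0.1: p < α → reject H₀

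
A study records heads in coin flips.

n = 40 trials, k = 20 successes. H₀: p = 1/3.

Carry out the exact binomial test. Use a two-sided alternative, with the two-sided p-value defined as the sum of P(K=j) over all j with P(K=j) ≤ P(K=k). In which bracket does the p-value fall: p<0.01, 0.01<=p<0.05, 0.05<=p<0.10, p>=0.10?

p-value bracket: 0.01<=p<0.05

Exact binomial: n=40, k=20, p₀=1/3=0.3333
P(X=j) = C(n,j)·p₀^j·(1−p₀)^(n−j); p = Σ P(X=j) over j with P(X=j) ≤ P(X=20)
p-value (two-sided) = 0.02937
→ bracket: 0.01<=p<0.05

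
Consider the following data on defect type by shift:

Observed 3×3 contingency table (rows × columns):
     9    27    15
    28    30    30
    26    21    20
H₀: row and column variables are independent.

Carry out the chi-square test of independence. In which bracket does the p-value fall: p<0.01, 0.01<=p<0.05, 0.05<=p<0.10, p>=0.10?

p-value bracket: 0.05<=p<0.10

Row totals [51, 88, 67], col totals [63, 78, 65], n=206
χ² = (9−15.60)²/15.60 + (27−19.31)²/19.31 + (15−16.09)²/16.09 + (28−26.91)²/26.91 + (30−33.32)²/33.32 + (30−27.77)²/27.77 + (26−20.49)²/20.49 + (21−25.37)²/25.37 + (20−21.14)²/21.14 = 8.7762
df = 4
p-value (upper-tail) = 0.06694
→ bracket: 0.05<=p<0.10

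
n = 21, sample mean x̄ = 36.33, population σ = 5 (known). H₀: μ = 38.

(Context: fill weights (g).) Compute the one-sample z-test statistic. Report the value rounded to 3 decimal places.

SE = σ/√n = 5/√21 = 1.0911
z = (x̄−μ₀)/SE = (36.33−38)/1.0911 = -1.5306

test statistic = -1.531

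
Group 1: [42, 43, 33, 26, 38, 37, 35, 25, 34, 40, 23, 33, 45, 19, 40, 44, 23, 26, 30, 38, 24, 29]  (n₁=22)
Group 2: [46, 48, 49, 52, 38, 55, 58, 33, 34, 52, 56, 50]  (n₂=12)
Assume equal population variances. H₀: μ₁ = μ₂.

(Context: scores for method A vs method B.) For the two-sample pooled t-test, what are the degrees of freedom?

df = n₁ + n₂ − 2 = 22 + 12 − 2 = 32

degrees of freedom = 32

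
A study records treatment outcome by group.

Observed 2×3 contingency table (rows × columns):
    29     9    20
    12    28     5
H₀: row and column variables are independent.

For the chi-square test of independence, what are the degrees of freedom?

degrees of freedom = 2

df = (r−1)(c−1) = (2−1)·(3−1) = 2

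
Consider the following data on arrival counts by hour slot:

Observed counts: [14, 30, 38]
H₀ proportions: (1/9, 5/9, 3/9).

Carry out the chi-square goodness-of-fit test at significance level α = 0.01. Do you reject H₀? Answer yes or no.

n = 82; E_i = n·p_i = [9.11, 45.56, 27.33]
χ² = (14−9.11)²/9.11 + (30−45.56)²/45.56 + (38−27.33)²/27.33 = 12.0976
df = 2
p-value (upper-tail) = 0.00236
At α=0.01: p < α → reject H₀

reject H₀: yes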